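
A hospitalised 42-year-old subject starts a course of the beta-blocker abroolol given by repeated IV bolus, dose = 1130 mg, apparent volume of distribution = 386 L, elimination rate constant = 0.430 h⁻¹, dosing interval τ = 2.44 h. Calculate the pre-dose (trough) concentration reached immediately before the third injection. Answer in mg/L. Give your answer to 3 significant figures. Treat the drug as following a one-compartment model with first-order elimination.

C₀ per dose = Dose / Vd = 1130 / 386 = 2.927 mg/L
Fraction remaining after one interval: r = e^(−kτ) = e^(−0.4300 × 2.44) = 0.3502
Before dose 3, 2 doses have been given (aged 1τ, 2τ).
C_trough = C₀ × (r + r²) = 2.927 × (0.3502 + 0.1226) = 1.384 mg/L

1.38 mg/L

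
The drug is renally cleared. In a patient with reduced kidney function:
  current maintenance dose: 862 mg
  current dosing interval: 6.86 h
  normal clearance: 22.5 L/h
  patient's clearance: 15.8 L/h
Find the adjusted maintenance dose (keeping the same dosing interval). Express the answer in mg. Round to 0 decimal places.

To keep the same average steady-state level, dosing rate must scale with clearance.
CL ratio = 15.8 / 22.5 = 0.7022
New dose (same interval) = 862 × 0.7022 = 605.3 mg

605 mg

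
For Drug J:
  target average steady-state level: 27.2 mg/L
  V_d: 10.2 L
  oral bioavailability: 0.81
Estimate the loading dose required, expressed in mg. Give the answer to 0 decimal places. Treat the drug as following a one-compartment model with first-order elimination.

343 mg

LD = Css × Vd / F = 27.2 × 10.2 / 0.81 = 342.5 mg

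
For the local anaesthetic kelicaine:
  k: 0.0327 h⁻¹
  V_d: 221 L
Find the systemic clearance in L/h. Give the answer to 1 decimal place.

7.2 L/h

CL = k × Vd = 0.0327 × 221 = 7.227 L/h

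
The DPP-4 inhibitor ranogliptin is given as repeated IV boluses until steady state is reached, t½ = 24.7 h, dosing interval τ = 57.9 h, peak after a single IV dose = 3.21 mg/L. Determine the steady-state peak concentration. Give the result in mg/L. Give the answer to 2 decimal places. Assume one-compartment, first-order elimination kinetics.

4.00 mg/L

k = ln2 / t½ = 0.693147 / 24.7 = 0.02806 h⁻¹
e^(−kτ) = e^(−0.02806 × 57.9) = 0.1970
Accumulation ratio R = 1 / (1 − e^(−kτ)) = 1 / (1 − 0.1970) = 1.245
Steady-state peak = C₀ × R = 3.21 × 1.245 = 3.996 mg/L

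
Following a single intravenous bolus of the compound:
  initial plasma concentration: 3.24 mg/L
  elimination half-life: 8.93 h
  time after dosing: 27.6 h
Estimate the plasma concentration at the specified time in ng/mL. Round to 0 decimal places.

380 ng/mL

k = ln2 / t½ = 0.693147 / 8.93 = 0.07762 h⁻¹
C = C₀ · e^(−k·t) = 3.240 × e^(−0.07762 × 27.6)
  = 3.240 × 0.1174 = 0.3804 mg/L
Convert: 0.3804 mg/L × 1000 = 380.4 ng/mL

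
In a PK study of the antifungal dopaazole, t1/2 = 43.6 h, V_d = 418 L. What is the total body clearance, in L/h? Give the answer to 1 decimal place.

6.6 L/h

k = ln2 / t½ = 0.693147 / 43.6 = 0.01590 h⁻¹
CL = k × Vd = 0.01590 × 418 = 6.646 L/h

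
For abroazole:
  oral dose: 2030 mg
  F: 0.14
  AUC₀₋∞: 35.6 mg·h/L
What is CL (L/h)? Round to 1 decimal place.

CL = F·Dose / AUC = 0.14 × 2030 / 35.6 = 7.983 L/h

8.0 L/h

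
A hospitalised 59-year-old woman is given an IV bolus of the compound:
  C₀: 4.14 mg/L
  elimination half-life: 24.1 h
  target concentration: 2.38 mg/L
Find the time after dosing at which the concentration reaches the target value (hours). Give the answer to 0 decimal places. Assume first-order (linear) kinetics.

19 h

k = ln2 / t½ = 0.693147 / 24.1 = 0.02876 h⁻¹
t = ln(C₀ / C) / k = ln(4.140 / 2.38) / 0.02876
  = ln(1.739) / 0.02876 = 0.5533 / 0.02876 = 19.24 h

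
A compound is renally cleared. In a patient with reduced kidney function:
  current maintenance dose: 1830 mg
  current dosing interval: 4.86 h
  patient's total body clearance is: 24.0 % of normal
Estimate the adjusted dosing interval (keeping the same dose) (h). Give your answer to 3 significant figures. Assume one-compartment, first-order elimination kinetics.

20.3 h

To keep the same average steady-state level, dosing rate must scale with clearance.
CL ratio = 24.0 / 100 = 0.2400
New interval (same dose) = 4.86 / 0.2400 = 20.25 h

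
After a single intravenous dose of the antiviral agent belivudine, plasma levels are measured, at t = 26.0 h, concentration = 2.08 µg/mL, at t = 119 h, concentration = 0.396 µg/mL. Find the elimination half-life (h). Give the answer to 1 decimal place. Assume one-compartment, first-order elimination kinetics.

k = ln(C₁/C₂) / (t₂ − t₁) = ln(2.08/0.396) / (119 − 26.0)
  = 1.659 / 93.00 = 0.01784 h⁻¹
t½ = ln2 / k = 0.693147 / 0.01784 = 38.85 h

38.9 h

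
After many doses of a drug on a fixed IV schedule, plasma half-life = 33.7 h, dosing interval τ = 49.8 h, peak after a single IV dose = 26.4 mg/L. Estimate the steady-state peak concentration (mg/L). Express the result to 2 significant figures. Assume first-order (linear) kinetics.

k = ln2 / t½ = 0.693147 / 33.7 = 0.02057 h⁻¹
e^(−kτ) = e^(−0.02057 × 49.8) = 0.3590
Accumulation ratio R = 1 / (1 − e^(−kτ)) = 1 / (1 − 0.3590) = 1.560
Steady-state peak = C₀ × R = 26.4 × 1.560 = 41.18 mg/L

41 mg/L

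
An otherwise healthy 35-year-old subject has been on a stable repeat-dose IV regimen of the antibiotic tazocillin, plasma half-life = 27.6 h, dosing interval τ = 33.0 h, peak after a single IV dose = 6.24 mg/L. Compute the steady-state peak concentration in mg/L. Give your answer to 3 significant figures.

11.1 mg/L

k = ln2 / t½ = 0.693147 / 27.6 = 0.02511 h⁻¹
e^(−kτ) = e^(−0.02511 × 33.0) = 0.4366
Accumulation ratio R = 1 / (1 − e^(−kτ)) = 1 / (1 − 0.4366) = 1.775
Steady-state peak = C₀ × R = 6.24 × 1.775 = 11.08 mg/L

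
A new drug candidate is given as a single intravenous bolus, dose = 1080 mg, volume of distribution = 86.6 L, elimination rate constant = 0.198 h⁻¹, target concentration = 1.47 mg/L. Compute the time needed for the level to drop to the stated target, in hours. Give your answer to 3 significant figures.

10.8 h

C₀ = Dose / Vd = 1080 / 86.6 = 12.47 mg/L
t = ln(C₀ / C) / k = ln(12.47 / 1.47) / 0.1980
  = ln(8.483) / 0.1980 = 2.138 / 0.1980 = 10.80 h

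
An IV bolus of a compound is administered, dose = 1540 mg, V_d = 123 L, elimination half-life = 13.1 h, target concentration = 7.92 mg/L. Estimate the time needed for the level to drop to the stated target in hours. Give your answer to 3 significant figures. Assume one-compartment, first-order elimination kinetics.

C₀ = Dose / Vd = 1540 / 123 = 12.52 mg/L
k = ln2 / t½ = 0.693147 / 13.1 = 0.05291 h⁻¹
t = ln(C₀ / C) / k = ln(12.52 / 7.92) / 0.05291
  = ln(1.581) / 0.05291 = 0.4581 / 0.05291 = 8.658 h

8.66 h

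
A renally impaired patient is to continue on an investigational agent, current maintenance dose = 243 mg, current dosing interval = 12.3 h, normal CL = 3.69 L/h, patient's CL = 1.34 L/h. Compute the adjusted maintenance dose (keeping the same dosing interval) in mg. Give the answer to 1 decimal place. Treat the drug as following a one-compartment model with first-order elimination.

To keep the same average steady-state level, dosing rate must scale with clearance.
CL ratio = 1.34 / 3.69 = 0.3631
New dose (same interval) = 243 × 0.3631 = 88.23 mg

88.2 mg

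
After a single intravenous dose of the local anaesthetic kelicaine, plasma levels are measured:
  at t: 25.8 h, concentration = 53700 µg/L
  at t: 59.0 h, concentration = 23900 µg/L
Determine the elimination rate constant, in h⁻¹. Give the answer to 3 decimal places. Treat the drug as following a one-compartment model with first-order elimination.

0.024 h⁻¹

k = ln(C₁/C₂) / (t₂ − t₁) = ln(53700/23900) / (59.0 − 25.8)
  = 0.8095 / 33.20 = 0.02438 h⁻¹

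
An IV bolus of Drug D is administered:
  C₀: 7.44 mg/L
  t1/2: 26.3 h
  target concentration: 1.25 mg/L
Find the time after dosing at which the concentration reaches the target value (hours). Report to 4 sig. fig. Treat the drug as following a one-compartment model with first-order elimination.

k = ln2 / t½ = 0.693147 / 26.3 = 0.02636 h⁻¹
t = ln(C₀ / C) / k = ln(7.440 / 1.25) / 0.02636
  = ln(5.952) / 0.02636 = 1.784 / 0.02636 = 67.68 h

67.68 h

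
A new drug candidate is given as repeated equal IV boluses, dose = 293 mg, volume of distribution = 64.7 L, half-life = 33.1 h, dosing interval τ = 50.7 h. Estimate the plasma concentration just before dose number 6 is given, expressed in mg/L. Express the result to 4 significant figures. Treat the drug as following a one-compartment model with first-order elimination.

2.383 mg/L

C₀ per dose = Dose / Vd = 293 / 64.7 = 4.529 mg/L
k = ln2 / t½ = 0.693147 / 33.1 = 0.02094 h⁻¹
Fraction remaining after one interval: r = e^(−kτ) = e^(−0.02094 × 50.7) = 0.3459
Before dose 6, 5 doses have been given (aged 1τ, 2τ, 3τ, 4τ, 5τ).
C_trough = C₀ × (r + r² + … + r^5) = C₀ × r(1−r^5)/(1−r)
        = 4.529 × 0.3459 × (1 − 0.004952) / (1 − 0.3459) = 2.383 mg/L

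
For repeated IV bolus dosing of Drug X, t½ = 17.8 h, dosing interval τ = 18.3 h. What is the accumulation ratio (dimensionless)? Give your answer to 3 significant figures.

k = ln2 / t½ = 0.693147 / 17.8 = 0.03894 h⁻¹
e^(−kτ) = e^(−0.03894 × 18.3) = 0.4904
Accumulation ratio R = 1 / (1 − e^(−kτ)) = 1 / (1 − 0.4904) = 1.962

1.96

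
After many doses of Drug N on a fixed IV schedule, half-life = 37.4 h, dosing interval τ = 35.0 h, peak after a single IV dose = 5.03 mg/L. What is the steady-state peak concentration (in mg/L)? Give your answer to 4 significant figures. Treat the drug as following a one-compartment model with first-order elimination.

k = ln2 / t½ = 0.693147 / 37.4 = 0.01853 h⁻¹
e^(−kτ) = e^(−0.01853 × 35.0) = 0.5228
Accumulation ratio R = 1 / (1 − e^(−kτ)) = 1 / (1 − 0.5228) = 2.096
Steady-state peak = C₀ × R = 5.03 × 2.096 = 10.54 mg/L

10.54 mg/L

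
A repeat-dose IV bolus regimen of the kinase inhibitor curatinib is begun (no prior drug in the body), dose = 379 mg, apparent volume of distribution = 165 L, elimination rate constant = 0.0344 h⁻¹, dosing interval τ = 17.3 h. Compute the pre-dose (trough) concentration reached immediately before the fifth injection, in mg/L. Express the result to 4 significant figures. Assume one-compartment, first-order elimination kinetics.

2.563 mg/L

C₀ per dose = Dose / Vd = 379 / 165 = 2.297 mg/L
Fraction remaining after one interval: r = e^(−kτ) = e^(−0.03440 × 17.3) = 0.5515
Before dose 5, 4 doses have been given (aged 1τ, 2τ, 3τ, 4τ).
C_trough = C₀ × (r + r² + … + r^4) = C₀ × r(1−r^4)/(1−r)
        = 2.297 × 0.5515 × (1 − 0.09251) / (1 − 0.5515) = 2.563 mg/L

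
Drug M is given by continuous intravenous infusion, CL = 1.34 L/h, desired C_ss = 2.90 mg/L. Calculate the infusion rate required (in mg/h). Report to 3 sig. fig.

At steady state, infusion rate R₀ = Css × CL = 2.90 × 1.340 = 3.886 mg/h

3.89 mg/h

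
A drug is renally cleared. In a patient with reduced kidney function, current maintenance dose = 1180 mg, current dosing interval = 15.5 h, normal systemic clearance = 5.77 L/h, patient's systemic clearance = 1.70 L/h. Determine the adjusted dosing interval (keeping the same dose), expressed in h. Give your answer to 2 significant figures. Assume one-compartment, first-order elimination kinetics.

53 h

To keep the same average steady-state level, dosing rate must scale with clearance.
CL ratio = 1.70 / 5.77 = 0.2946
New interval (same dose) = 15.5 / 0.2946 = 52.61 h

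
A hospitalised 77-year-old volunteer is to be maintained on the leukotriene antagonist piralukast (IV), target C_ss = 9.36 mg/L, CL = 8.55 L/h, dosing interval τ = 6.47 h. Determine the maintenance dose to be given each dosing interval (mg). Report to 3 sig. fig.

518 mg

At steady state, Dose/τ = Css × CL.
Dose = Css × CL × τ = 9.36 × 8.550 × 6.47 = 517.8 mg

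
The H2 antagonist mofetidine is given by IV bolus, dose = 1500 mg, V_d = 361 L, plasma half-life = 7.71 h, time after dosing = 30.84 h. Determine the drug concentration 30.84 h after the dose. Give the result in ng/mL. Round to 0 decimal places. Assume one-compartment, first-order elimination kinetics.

C₀ = Dose / Vd = 1500 / 361 = 4.155 mg/L
k = ln2 / t½ = 0.693147 / 7.71 = 0.08990 h⁻¹
t / t½ = 30.84 / 7.71 = 4 half-lives
C = C₀ × (1/2)^4 = 4.155 × 0.06250 = 0.2597 mg/L
Convert: 0.2597 mg/L × 1000 = 259.7 ng/mL

260 ng/mL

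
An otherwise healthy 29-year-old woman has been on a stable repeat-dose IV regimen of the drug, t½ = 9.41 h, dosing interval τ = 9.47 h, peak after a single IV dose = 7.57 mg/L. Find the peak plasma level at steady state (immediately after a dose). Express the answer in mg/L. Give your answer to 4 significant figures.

15.07 mg/L

k = ln2 / t½ = 0.693147 / 9.41 = 0.07366 h⁻¹
e^(−kτ) = e^(−0.07366 × 9.47) = 0.4978
Accumulation ratio R = 1 / (1 − e^(−kτ)) = 1 / (1 − 0.4978) = 1.991
Steady-state peak = C₀ × R = 7.57 × 1.991 = 15.07 mg/L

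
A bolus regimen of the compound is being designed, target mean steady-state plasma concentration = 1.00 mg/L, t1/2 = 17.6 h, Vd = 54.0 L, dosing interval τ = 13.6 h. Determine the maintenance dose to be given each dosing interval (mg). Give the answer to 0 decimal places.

k = ln2 / t½ = 0.693147 / 17.6 = 0.03938 h⁻¹
CL = k × Vd = 0.03938 × 54.0 = 2.127 L/h
At steady state, Dose/τ = Css × CL.
Dose = Css × CL × τ = 1.00 × 2.127 × 13.6 = 28.93 mg

29 mg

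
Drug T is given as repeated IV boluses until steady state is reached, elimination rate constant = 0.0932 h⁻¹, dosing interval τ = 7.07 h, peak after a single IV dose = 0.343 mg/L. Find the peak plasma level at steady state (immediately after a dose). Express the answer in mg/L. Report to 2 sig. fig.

0.71 mg/L

e^(−kτ) = e^(−0.09320 × 7.07) = 0.5174
Accumulation ratio R = 1 / (1 − e^(−kτ)) = 1 / (1 − 0.5174) = 2.072
Steady-state peak = C₀ × R = 0.343 × 2.072 = 0.7107 mg/L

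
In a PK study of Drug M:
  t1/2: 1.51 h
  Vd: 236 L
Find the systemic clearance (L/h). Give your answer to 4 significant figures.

108.3 L/h

k = ln2 / t½ = 0.693147 / 1.51 = 0.4590 h⁻¹
CL = k × Vd = 0.4590 × 236 = 108.3 L/h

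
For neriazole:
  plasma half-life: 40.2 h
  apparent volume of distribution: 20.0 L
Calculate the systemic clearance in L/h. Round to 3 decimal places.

0.345 L/h

k = ln2 / t½ = 0.693147 / 40.2 = 0.01724 h⁻¹
CL = k × Vd = 0.01724 × 20.0 = 0.3448 L/h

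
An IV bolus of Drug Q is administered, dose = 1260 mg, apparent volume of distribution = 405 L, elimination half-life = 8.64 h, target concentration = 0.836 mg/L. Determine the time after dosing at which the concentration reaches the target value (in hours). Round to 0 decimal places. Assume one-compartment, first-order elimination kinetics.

16 h

C₀ = Dose / Vd = 1260 / 405 = 3.111 mg/L
k = ln2 / t½ = 0.693147 / 8.64 = 0.08023 h⁻¹
t = ln(C₀ / C) / k = ln(3.111 / 0.836) / 0.08023
  = ln(3.721) / 0.08023 = 1.314 / 0.08023 = 16.38 h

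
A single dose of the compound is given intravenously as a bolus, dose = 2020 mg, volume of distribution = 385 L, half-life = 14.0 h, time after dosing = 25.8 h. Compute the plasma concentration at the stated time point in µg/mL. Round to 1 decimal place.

1.5 µg/mL

C₀ = Dose / Vd = 2020 / 385 = 5.247 mg/L
k = ln2 / t½ = 0.693147 / 14.0 = 0.04951 h⁻¹
C = C₀ · e^(−k·t) = 5.247 × e^(−0.04951 × 25.8)
  = 5.247 × 0.2788 = 1.463 mg/L
(1.463 mg/L = 1.463 µg/mL)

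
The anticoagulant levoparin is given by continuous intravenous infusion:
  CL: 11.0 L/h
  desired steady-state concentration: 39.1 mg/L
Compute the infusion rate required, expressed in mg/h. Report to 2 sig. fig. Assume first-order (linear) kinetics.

430 mg/h

At steady state, infusion rate R₀ = Css × CL = 39.1 × 11.00 = 430.1 mg/h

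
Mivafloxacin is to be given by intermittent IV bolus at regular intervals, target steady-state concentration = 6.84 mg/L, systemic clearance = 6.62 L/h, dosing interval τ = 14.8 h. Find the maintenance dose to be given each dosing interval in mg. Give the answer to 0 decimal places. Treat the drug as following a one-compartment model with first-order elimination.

At steady state, Dose/τ = Css × CL.
Dose = Css × CL × τ = 6.84 × 6.620 × 14.8 = 670.2 mg

670 mg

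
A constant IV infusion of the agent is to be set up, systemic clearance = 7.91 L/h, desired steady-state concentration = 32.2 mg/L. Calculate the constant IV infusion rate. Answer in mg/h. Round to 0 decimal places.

At steady state, infusion rate R₀ = Css × CL = 32.2 × 7.910 = 254.7 mg/h

255 mg/h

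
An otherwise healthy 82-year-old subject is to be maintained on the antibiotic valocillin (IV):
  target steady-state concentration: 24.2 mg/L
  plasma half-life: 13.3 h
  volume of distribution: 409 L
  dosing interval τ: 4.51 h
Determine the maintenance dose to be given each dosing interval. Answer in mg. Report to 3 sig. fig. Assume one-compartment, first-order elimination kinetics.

k = ln2 / t½ = 0.693147 / 13.3 = 0.05212 h⁻¹
CL = k × Vd = 0.05212 × 409 = 21.32 L/h
At steady state, Dose/τ = Css × CL.
Dose = Css × CL × τ = 24.2 × 21.32 × 4.51 = 2327 mg

2330 mg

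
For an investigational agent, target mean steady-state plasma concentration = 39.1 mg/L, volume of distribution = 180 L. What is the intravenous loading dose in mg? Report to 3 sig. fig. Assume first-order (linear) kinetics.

7040 mg

LD = Css × Vd = 39.1 × 180 = 7038 mg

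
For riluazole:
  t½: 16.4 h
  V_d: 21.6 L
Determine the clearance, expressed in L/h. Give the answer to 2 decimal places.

0.91 L/h

k = ln2 / t½ = 0.693147 / 16.4 = 0.04227 h⁻¹
CL = k × Vd = 0.04227 × 21.6 = 0.9130 L/h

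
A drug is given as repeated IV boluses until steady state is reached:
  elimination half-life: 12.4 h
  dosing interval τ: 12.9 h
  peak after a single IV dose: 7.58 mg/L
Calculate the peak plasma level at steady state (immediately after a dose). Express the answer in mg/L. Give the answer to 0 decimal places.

k = ln2 / t½ = 0.693147 / 12.4 = 0.05590 h⁻¹
e^(−kτ) = e^(−0.05590 × 12.9) = 0.4862
Accumulation ratio R = 1 / (1 − e^(−kτ)) = 1 / (1 − 0.4862) = 1.946
Steady-state peak = C₀ × R = 7.58 × 1.946 = 14.75 mg/L

15 mg/L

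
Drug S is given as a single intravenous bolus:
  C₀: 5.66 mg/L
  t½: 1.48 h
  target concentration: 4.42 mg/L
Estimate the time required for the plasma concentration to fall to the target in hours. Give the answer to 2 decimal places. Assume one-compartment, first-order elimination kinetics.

0.53 h

k = ln2 / t½ = 0.693147 / 1.48 = 0.4683 h⁻¹
t = ln(C₀ / C) / k = ln(5.660 / 4.42) / 0.4683
  = ln(1.281) / 0.4683 = 0.2476 / 0.4683 = 0.5287 h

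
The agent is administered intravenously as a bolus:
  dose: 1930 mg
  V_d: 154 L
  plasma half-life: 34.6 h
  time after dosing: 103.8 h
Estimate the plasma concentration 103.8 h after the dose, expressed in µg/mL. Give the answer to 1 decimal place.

C₀ = Dose / Vd = 1930 / 154 = 12.53 mg/L
k = ln2 / t½ = 0.693147 / 34.6 = 0.02003 h⁻¹
t / t½ = 103.8 / 34.6 = 3 half-lives
C = C₀ × (1/2)^3 = 12.53 × 0.1250 = 1.566 mg/L
(1.566 mg/L = 1.566 µg/mL)

1.6 µg/mL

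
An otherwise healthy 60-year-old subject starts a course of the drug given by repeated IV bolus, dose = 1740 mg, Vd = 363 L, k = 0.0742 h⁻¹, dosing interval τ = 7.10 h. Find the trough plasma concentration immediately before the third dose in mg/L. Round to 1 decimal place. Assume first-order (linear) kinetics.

4.5 mg/L

C₀ per dose = Dose / Vd = 1740 / 363 = 4.793 mg/L
Fraction remaining after one interval: r = e^(−kτ) = e^(−0.07420 × 7.10) = 0.5905
Before dose 3, 2 doses have been given (aged 1τ, 2τ).
C_trough = C₀ × (r + r²) = 4.793 × (0.5905 + 0.3487) = 4.502 mg/L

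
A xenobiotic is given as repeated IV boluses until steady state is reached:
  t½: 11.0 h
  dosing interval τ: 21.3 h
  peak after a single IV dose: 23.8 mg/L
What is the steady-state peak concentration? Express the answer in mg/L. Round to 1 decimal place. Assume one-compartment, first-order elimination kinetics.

k = ln2 / t½ = 0.693147 / 11.0 = 0.06301 h⁻¹
e^(−kτ) = e^(−0.06301 × 21.3) = 0.2613
Accumulation ratio R = 1 / (1 − e^(−kτ)) = 1 / (1 − 0.2613) = 1.354
Steady-state peak = C₀ × R = 23.8 × 1.354 = 32.23 mg/L

32.2 mg/L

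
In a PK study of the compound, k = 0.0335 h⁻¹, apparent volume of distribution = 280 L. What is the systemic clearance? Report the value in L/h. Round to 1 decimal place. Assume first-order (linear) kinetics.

9.4 L/h

CL = k × Vd = 0.0335 × 280 = 9.380 L/h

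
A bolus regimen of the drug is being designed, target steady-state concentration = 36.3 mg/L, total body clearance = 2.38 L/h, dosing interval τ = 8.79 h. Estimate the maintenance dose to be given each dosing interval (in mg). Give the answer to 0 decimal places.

759 mg

At steady state, Dose/τ = Css × CL.
Dose = Css × CL × τ = 36.3 × 2.380 × 8.79 = 759.4 mg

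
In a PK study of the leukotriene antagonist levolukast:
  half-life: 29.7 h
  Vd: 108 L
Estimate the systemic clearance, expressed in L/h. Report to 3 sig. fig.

k = ln2 / t½ = 0.693147 / 29.7 = 0.02334 h⁻¹
CL = k × Vd = 0.02334 × 108 = 2.521 L/h

2.52 L/h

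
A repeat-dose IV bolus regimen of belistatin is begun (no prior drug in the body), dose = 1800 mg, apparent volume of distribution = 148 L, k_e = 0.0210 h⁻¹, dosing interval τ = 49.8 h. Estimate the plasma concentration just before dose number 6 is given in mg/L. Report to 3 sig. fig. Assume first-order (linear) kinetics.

C₀ per dose = Dose / Vd = 1800 / 148 = 12.16 mg/L
Fraction remaining after one interval: r = e^(−kτ) = e^(−0.02100 × 49.8) = 0.3514
Before dose 6, 5 doses have been given (aged 1τ, 2τ, 3τ, 4τ, 5τ).
C_trough = C₀ × (r + r² + … + r^5) = C₀ × r(1−r^5)/(1−r)
        = 12.16 × 0.3514 × (1 − 0.005358) / (1 − 0.3514) = 6.553 mg/L

6.55 mg/L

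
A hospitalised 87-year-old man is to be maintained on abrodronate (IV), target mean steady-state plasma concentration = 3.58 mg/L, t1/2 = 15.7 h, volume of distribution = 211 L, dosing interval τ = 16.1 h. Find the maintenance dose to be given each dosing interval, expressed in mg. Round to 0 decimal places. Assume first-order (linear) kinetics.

k = ln2 / t½ = 0.693147 / 15.7 = 0.04415 h⁻¹
CL = k × Vd = 0.04415 × 211 = 9.316 L/h
At steady state, Dose/τ = Css × CL.
Dose = Css × CL × τ = 3.58 × 9.316 × 16.1 = 537.0 mg

537 mg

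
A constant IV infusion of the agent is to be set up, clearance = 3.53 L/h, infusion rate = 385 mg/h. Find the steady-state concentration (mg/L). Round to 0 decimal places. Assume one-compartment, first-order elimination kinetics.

109 mg/L

At steady state Css = R₀ / CL = 385 / 3.530 = 109.1 mg/L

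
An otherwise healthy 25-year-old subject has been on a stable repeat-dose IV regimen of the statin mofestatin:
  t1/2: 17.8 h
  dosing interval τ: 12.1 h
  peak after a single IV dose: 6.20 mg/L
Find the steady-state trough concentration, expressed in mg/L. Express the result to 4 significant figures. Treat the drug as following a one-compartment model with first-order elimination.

k = ln2 / t½ = 0.693147 / 17.8 = 0.03894 h⁻¹
e^(−kτ) = e^(−0.03894 × 12.1) = 0.6243
Accumulation ratio R = 1 / (1 − e^(−kτ)) = 1 / (1 − 0.6243) = 2.662
Steady-state trough = C₀ × R × e^(−kτ) = 6.20 × 2.662 × 0.6243 = 10.30 mg/L

10.30 mg/L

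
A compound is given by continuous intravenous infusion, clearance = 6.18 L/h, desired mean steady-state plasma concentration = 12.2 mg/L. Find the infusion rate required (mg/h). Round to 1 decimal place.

75.4 mg/h

At steady state, infusion rate R₀ = Css × CL = 12.2 × 6.180 = 75.40 mg/h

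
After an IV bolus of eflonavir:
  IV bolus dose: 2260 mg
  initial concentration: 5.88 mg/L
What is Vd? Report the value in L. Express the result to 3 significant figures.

384 L

Vd = Dose / C₀ = 2260 / 5.88 = 384.4 L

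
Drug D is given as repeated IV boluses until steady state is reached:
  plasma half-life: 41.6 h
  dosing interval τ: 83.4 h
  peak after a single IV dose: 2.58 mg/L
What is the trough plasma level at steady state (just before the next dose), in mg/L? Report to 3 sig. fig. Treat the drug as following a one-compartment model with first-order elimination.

0.856 mg/L

k = ln2 / t½ = 0.693147 / 41.6 = 0.01666 h⁻¹
e^(−kτ) = e^(−0.01666 × 83.4) = 0.2492
Accumulation ratio R = 1 / (1 − e^(−kτ)) = 1 / (1 − 0.2492) = 1.332
Steady-state trough = C₀ × R × e^(−kτ) = 2.58 × 1.332 × 0.2492 = 0.8564 mg/L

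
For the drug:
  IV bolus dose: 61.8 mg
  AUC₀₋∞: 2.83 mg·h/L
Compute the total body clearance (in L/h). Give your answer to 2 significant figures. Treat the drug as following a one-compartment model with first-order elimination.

22 L/h

CL = Dose / AUC = 61.8 / 2.83 = 21.84 L/h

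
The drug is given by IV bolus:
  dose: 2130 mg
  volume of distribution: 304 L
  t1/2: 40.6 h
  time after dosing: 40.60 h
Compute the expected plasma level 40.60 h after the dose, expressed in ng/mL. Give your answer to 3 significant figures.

C₀ = Dose / Vd = 2130 / 304 = 7.007 mg/L
k = ln2 / t½ = 0.693147 / 40.6 = 0.01707 h⁻¹
t / t½ = 40.60 / 40.6 = 1 half-lives
C = C₀ × (1/2)^1 = 7.007 × 0.5000 = 3.504 mg/L
Convert: 3.504 mg/L × 1000 = 3504 ng/mL

3500 ng/mL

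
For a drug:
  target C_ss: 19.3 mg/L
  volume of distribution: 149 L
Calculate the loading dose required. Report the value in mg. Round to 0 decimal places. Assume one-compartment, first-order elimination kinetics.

2876 mg

LD = Css × Vd = 19.3 × 149 = 2876 mg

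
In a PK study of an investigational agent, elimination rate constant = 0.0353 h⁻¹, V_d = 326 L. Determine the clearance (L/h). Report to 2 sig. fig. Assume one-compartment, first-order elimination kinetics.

CL = k × Vd = 0.0353 × 326 = 11.51 L/h

12 L/h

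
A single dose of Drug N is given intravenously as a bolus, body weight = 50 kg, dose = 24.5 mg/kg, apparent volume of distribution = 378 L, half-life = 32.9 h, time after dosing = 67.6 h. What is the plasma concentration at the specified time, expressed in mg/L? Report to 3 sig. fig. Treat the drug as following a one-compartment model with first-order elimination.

0.780 mg/L

Total dose = 24.5 × 50 = 1225 mg
C₀ = Dose / Vd = 1225 / 378 = 3.241 mg/L
k = ln2 / t½ = 0.693147 / 32.9 = 0.02107 h⁻¹
C = C₀ · e^(−k·t) = 3.241 × e^(−0.02107 × 67.6)
  = 3.241 × 0.2407 = 0.7801 mg/L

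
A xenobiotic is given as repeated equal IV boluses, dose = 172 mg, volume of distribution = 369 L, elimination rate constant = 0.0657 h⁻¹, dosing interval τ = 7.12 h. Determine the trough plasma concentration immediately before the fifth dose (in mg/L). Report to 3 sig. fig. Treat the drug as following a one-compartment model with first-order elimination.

C₀ per dose = Dose / Vd = 172 / 369 = 0.4661 mg/L
Fraction remaining after one interval: r = e^(−kτ) = e^(−0.06570 × 7.12) = 0.6264
Before dose 5, 4 doses have been given (aged 1τ, 2τ, 3τ, 4τ).
C_trough = C₀ × (r + r² + … + r^4) = C₀ × r(1−r^4)/(1−r)
        = 0.4661 × 0.6264 × (1 − 0.1540) / (1 − 0.6264) = 0.6611 mg/L

0.661 mg/L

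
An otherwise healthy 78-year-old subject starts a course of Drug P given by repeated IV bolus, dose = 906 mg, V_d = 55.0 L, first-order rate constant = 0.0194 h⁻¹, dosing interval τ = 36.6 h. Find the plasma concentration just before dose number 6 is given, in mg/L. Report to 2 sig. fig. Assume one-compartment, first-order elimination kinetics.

15 mg/L

C₀ per dose = Dose / Vd = 906 / 55.0 = 16.47 mg/L
Fraction remaining after one interval: r = e^(−kτ) = e^(−0.01940 × 36.6) = 0.4916
Before dose 6, 5 doses have been given (aged 1τ, 2τ, 3τ, 4τ, 5τ).
C_trough = C₀ × (r + r² + … + r^5) = C₀ × r(1−r^5)/(1−r)
        = 16.47 × 0.4916 × (1 − 0.02871) / (1 − 0.4916) = 15.47 mg/L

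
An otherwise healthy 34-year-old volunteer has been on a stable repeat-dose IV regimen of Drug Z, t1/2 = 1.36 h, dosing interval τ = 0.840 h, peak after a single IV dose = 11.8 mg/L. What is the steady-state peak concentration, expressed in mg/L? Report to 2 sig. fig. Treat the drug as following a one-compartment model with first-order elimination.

k = ln2 / t½ = 0.693147 / 1.36 = 0.5097 h⁻¹
e^(−kτ) = e^(−0.5097 × 0.840) = 0.6517
Accumulation ratio R = 1 / (1 − e^(−kτ)) = 1 / (1 − 0.6517) = 2.871
Steady-state peak = C₀ × R = 11.8 × 2.871 = 33.88 mg/L

34 mg/L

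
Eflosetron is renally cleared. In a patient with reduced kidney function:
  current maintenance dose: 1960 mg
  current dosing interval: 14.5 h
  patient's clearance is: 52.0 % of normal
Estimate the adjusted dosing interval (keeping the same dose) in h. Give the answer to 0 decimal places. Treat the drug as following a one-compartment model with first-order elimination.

To keep the same average steady-state level, dosing rate must scale with clearance.
CL ratio = 52.0 / 100 = 0.5200
New interval (same dose) = 14.5 / 0.5200 = 27.88 h

28 h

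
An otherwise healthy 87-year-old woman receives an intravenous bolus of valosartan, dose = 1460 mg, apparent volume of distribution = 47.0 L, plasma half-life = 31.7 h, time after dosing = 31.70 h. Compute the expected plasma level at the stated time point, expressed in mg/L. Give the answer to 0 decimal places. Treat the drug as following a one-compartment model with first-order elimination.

C₀ = Dose / Vd = 1460 / 47.0 = 31.06 mg/L
k = ln2 / t½ = 0.693147 / 31.7 = 0.02187 h⁻¹
t / t½ = 31.70 / 31.7 = 1 half-lives
C = C₀ × (1/2)^1 = 31.06 × 0.5000 = 15.53 mg/L

16 mg/L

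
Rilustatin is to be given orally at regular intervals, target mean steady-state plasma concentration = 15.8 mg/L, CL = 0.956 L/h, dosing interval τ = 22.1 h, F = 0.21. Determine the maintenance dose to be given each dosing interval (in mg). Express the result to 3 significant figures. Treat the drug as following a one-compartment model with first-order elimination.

At steady state, F × (Dose/τ) = Css × CL.
Dose = Css × CL × τ / F = 15.8 × 0.9560 × 22.1 / 0.21 = 1590 mg

1590 mg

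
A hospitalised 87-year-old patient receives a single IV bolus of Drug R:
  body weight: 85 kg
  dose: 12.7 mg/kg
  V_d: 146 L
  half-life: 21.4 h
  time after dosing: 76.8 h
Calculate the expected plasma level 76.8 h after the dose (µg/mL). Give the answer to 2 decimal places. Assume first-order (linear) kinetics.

0.61 µg/mL

Total dose = 12.7 × 85 = 1080 mg
C₀ = Dose / Vd = 1080 / 146 = 7.397 mg/L
k = ln2 / t½ = 0.693147 / 21.4 = 0.03239 h⁻¹
C = C₀ · e^(−k·t) = 7.397 × e^(−0.03239 × 76.8)
  = 7.397 × 0.08311 = 0.6148 mg/L
(0.6148 mg/L = 0.6148 µg/mL)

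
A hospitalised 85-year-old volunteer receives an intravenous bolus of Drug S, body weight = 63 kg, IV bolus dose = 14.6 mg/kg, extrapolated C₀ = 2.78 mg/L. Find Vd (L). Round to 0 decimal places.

Dose = 14.6 × 63 = 919.8 mg
Vd = Dose / C₀ = 919.8 / 2.78 = 330.9 L

331 L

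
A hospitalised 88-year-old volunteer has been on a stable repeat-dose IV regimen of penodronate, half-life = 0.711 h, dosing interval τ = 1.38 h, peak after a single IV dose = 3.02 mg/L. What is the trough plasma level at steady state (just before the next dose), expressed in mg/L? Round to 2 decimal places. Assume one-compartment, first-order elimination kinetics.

1.06 mg/L

k = ln2 / t½ = 0.693147 / 0.711 = 0.9749 h⁻¹
e^(−kτ) = e^(−0.9749 × 1.38) = 0.2604
Accumulation ratio R = 1 / (1 − e^(−kτ)) = 1 / (1 − 0.2604) = 1.352
Steady-state trough = C₀ × R × e^(−kτ) = 3.02 × 1.352 × 0.2604 = 1.063 mg/L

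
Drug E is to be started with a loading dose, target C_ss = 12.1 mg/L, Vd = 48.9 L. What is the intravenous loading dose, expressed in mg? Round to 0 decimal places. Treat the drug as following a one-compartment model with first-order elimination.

592 mg

LD = Css × Vd = 12.1 × 48.9 = 591.7 mg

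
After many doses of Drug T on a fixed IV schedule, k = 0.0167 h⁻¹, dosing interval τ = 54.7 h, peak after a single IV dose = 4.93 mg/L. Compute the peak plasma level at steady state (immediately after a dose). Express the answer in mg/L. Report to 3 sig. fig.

e^(−kτ) = e^(−0.01670 × 54.7) = 0.4011
Accumulation ratio R = 1 / (1 − e^(−kτ)) = 1 / (1 − 0.4011) = 1.670
Steady-state peak = C₀ × R = 4.93 × 1.670 = 8.233 mg/L

8.23 mg/L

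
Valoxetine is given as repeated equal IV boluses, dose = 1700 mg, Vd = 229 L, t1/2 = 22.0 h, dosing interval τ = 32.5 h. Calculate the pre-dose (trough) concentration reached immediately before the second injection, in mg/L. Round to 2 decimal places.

2.67 mg/L

C₀ per dose = Dose / Vd = 1700 / 229 = 7.424 mg/L
k = ln2 / t½ = 0.693147 / 22.0 = 0.03151 h⁻¹
Fraction remaining after one interval: r = e^(−kτ) = e^(−0.03151 × 32.5) = 0.3591
Before dose 2, 1 dose has been given (aged 1τ).
C_trough = C₀ × r = 7.424 × 0.3591 = 2.666 mg/L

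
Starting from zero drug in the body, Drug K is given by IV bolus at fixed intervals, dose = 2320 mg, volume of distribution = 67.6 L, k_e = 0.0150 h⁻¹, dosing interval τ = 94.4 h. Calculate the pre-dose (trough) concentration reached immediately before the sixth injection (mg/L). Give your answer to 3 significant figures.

C₀ per dose = Dose / Vd = 2320 / 67.6 = 34.32 mg/L
Fraction remaining after one interval: r = e^(−kτ) = e^(−0.01500 × 94.4) = 0.2427
Before dose 6, 5 doses have been given (aged 1τ, 2τ, 3τ, 4τ, 5τ).
C_trough = C₀ × (r + r² + … + r^5) = C₀ × r(1−r^5)/(1−r)
        = 34.32 × 0.2427 × (1 − 0.0008421) / (1 − 0.2427) = 10.99 mg/L

11.0 mg/L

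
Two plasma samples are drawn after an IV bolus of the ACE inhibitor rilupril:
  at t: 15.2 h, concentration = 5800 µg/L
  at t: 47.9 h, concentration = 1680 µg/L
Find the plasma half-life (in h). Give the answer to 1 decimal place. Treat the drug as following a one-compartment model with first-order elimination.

k = ln(C₁/C₂) / (t₂ − t₁) = ln(5800/1680) / (47.9 − 15.2)
  = 1.239 / 32.70 = 0.03789 h⁻¹
t½ = ln2 / k = 0.693147 / 0.03789 = 18.29 h

18.3 h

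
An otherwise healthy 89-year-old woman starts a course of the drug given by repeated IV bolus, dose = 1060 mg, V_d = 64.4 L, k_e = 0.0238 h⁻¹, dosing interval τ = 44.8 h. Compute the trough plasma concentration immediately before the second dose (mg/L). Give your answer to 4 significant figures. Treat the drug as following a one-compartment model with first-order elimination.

5.667 mg/L

C₀ per dose = Dose / Vd = 1060 / 64.4 = 16.46 mg/L
Fraction remaining after one interval: r = e^(−kτ) = e^(−0.02380 × 44.8) = 0.3443
Before dose 2, 1 dose has been given (aged 1τ).
C_trough = C₀ × r = 16.46 × 0.3443 = 5.667 mg/L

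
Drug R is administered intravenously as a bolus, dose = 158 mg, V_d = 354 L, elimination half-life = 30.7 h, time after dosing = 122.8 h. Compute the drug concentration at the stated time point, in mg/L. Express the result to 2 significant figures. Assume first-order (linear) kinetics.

C₀ = Dose / Vd = 158.0 / 354 = 0.4463 mg/L
k = ln2 / t½ = 0.693147 / 30.7 = 0.02258 h⁻¹
t / t½ = 122.8 / 30.7 = 4 half-lives
C = C₀ × (1/2)^4 = 0.4463 × 0.06250 = 0.02789 mg/L

0.028 mg/L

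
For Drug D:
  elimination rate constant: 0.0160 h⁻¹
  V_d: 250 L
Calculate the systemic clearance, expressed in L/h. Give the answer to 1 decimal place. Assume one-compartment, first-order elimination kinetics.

CL = k × Vd = 0.0160 × 250 = 4.000 L/h

4.0 L/h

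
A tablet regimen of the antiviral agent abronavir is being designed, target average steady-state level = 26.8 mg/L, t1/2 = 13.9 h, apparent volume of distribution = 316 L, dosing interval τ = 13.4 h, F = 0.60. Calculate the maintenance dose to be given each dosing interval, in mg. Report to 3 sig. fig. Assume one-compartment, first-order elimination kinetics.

9430 mg

k = ln2 / t½ = 0.693147 / 13.9 = 0.04987 h⁻¹
CL = k × Vd = 0.04987 × 316 = 15.76 L/h
At steady state, F × (Dose/τ) = Css × CL.
Dose = Css × CL × τ / F = 26.8 × 15.76 × 13.4 / 0.60 = 9433 mg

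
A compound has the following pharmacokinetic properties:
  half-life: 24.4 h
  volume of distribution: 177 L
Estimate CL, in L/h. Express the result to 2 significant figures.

k = ln2 / t½ = 0.693147 / 24.4 = 0.02841 h⁻¹
CL = k × Vd = 0.02841 × 177 = 5.029 L/h

5.0 L/h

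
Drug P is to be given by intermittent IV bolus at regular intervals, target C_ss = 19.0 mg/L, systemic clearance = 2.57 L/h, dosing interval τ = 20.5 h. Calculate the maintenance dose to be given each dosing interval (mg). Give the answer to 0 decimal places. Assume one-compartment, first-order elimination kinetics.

1001 mg

At steady state, Dose/τ = Css × CL.
Dose = Css × CL × τ = 19.0 × 2.570 × 20.5 = 1001 mg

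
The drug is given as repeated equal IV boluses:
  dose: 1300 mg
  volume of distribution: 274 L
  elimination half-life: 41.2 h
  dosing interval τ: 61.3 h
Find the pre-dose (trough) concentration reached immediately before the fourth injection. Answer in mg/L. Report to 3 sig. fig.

C₀ per dose = Dose / Vd = 1300 / 274 = 4.745 mg/L
k = ln2 / t½ = 0.693147 / 41.2 = 0.01682 h⁻¹
Fraction remaining after one interval: r = e^(−kτ) = e^(−0.01682 × 61.3) = 0.3566
Before dose 4, 3 doses have been given (aged 1τ, 2τ, 3τ).
C_trough = C₀ × (r + r² + … + r^3) = C₀ × r(1−r^3)/(1−r)
        = 4.745 × 0.3566 × (1 − 0.04535) / (1 − 0.3566) = 2.511 mg/L

2.51 mg/L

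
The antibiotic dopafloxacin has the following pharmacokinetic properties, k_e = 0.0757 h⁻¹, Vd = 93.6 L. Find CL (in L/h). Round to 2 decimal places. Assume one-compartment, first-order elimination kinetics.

CL = k × Vd = 0.0757 × 93.6 = 7.086 L/h

7.09 L/h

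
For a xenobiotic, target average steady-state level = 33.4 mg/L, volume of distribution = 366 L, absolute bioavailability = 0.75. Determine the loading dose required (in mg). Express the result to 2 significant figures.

16000 mg

LD = Css × Vd / F = 33.4 × 366 / 0.75 = 16300 mg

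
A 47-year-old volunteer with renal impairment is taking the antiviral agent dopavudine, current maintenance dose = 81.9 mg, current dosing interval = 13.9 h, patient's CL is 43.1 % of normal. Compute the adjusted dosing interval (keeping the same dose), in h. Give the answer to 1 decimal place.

To keep the same average steady-state level, dosing rate must scale with clearance.
CL ratio = 43.1 / 100 = 0.4310
New interval (same dose) = 13.9 / 0.4310 = 32.25 h

32.3 h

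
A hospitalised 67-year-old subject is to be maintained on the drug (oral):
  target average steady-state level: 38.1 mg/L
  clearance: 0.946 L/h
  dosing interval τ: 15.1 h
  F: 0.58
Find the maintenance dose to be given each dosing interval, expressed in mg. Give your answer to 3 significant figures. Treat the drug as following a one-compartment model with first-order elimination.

At steady state, F × (Dose/τ) = Css × CL.
Dose = Css × CL × τ / F = 38.1 × 0.9460 × 15.1 / 0.58 = 938.4 mg

938 mg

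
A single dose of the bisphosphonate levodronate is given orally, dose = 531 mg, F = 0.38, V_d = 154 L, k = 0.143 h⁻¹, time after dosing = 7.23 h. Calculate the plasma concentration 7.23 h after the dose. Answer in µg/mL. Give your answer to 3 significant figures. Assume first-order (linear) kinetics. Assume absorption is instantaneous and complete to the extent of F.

0.466 µg/mL

Amount reaching circulation = F × Dose = 0.38 × 531.0 = 201.8 mg
C₀ = F·Dose / Vd = 201.8 / 154 = 1.310 mg/L
C = C₀ · e^(−k·t) = 1.310 × e^(−0.1430 × 7.23)
  = 1.310 × 0.3556 = 0.4658 mg/L
(0.4658 mg/L = 0.4658 µg/mL)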